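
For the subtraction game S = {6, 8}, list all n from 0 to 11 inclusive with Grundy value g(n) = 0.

0, 1, 2, 3, 4, 5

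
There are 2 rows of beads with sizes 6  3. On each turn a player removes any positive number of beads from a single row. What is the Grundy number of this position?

Nim-sum: 6 ⊕ 3 = 5.

5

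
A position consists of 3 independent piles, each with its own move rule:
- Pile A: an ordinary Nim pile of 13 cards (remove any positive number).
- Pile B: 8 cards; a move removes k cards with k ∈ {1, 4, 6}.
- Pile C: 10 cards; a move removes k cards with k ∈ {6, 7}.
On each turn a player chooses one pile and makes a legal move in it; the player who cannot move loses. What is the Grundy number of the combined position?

13

Pile A is a plain Nim pile of size 13, so its Grundy value is 13.
Build the Grundy sequence for pile B with g(k) = mex{g(k−s) : s ∈ {1, 4, 6}, s ≤ k}:
g(0) = mex{} = 0
g(1) = mex{0} = 1
g(2) = mex{1} = 0
g(3) = mex{0} = 1
g(4) = mex{0,1} = 2
g(5) = mex{1,2} = 0
g(6) = mex{0} = 1
g(7) = mex{1} = 0
g(8) = mex{0,2} = 1
So g(8) = 1.
Build the Grundy sequence for pile C with g(k) = mex{g(k−s) : s ∈ {6, 7}, s ≤ k}:
k:     0  1  2  3  4  5  6  7  8  9 10
g(k):  0  0  0  0  0  0  1  1  1  1  1
So g(10) = 1.
The value of a disjunctive sum is the nim-sum of the parts.
Combined value = 13 ⊕ 1 ⊕ 1 = 13.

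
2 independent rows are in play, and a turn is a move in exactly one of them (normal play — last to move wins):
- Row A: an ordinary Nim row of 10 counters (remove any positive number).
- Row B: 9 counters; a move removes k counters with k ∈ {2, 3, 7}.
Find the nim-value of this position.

Row A is a plain Nim row of size 10, so its Grundy value is 10.
Grundy values for row B (subtraction set {2, 3, 7}):
g(0) = mex{} = 0
g(1) = mex{} = 0
g(2) = mex{0} = 1
g(3) = mex{0} = 1
g(4) = mex{0,1} = 2
g(5) = mex{1} = 0
g(6) = mex{1,2} = 0
g(7) = mex{0,2} = 1
g(8) = mex{0} = 1
g(9) = mex{0,1} = 2
So g(9) = 2.
The value of a disjunctive sum is the nim-sum of the parts.
Combined value = 10 ⊕ 2 = 8.

8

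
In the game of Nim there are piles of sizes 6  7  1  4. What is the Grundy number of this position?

4

In binary:
  110  (6)
  111  (7)
  001  (1)
  100  (4)
  ---
  100  (4)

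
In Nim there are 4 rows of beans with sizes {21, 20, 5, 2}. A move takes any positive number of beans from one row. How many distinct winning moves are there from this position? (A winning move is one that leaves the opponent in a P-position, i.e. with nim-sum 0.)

3

In binary:
  10101  (21)
  10100  (20)
  00101  (5)
  00010  (2)
  -----
  00110  (6)
The overall nim-sum is X = 6. A row of size p has a winning move iff p XOR X < p (reduce it to p XOR X).
  21: 21 XOR 6 = 19 < 21 — winning move (to 19).
  20: 20 XOR 6 = 18 < 20 — winning move (to 18).
  5: 5 XOR 6 = 3 < 5 — winning move (to 3).
  2: 2 XOR 6 = 4 ≥ 2 — no move.
That gives 3 winning moves.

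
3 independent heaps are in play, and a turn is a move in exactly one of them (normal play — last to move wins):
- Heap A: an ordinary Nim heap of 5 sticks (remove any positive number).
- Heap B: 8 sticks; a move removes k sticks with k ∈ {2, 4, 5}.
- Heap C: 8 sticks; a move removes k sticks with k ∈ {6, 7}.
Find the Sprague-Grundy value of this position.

4

Heap A is a plain Nim heap of size 5, so its Grundy value is 5.
Grundy values for heap B (subtraction set {2, 4, 5}):
k:     0  1  2  3  4  5  6  7  8
g(k):  0  0  1  1  2  2  3  0  0
So g(8) = 0.
For heap C, compute g(0), g(1), … with moves {6, 7}:
k:     0  1  2  3  4  5  6  7  8
g(k):  0  0  0  0  0  0  1  1  1
So g(8) = 1.
The value of a disjunctive sum is the nim-sum of the parts.
Combined value = 5 ⊕ 0 ⊕ 1 = 4.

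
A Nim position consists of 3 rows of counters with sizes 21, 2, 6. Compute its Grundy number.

Nim-sum: 21 ^ 2 ^ 6 = 17.

17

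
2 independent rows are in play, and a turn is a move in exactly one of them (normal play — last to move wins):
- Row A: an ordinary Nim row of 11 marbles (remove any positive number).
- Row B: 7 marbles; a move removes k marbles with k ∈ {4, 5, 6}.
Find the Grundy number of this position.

Row A is a plain Nim row of size 11, so its Grundy value is 11.
Grundy values for row B (subtraction set {4, 5, 6}):
g(0) = mex{} = 0
g(1) = mex{} = 0
g(2) = mex{} = 0
g(3) = mex{} = 0
g(4) = mex{0} = 1
g(5) = mex{0} = 1
g(6) = mex{0} = 1
g(7) = mex{0} = 1
So g(7) = 1.
By the Sprague-Grundy theorem, the Grundy value of a sum of independent games is the XOR of the component values.
Combined value = 11 XOR 1 = 10.

10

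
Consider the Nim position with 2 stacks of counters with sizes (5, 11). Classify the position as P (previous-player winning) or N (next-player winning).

N-position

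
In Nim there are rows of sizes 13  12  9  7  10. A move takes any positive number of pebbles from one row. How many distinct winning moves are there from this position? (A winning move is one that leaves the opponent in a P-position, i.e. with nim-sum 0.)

Write each in binary and XOR column by column:
  1101  (13)
  1100  (12)
  1001  (9)
  0111  (7)
  1010  (10)
  ----
  0101  (5)
The overall nim-sum is X = 5. A row of size p has a winning move iff p XOR X < p (reduce it to p XOR X).
  13: 13 XOR 5 = 8 < 13 — winning move (to 8).
  12: 12 XOR 5 = 9 < 12 — winning move (to 9).
  9: 9 XOR 5 = 12 ≥ 9 — no move.
  7: 7 XOR 5 = 2 < 7 — winning move (to 2).
  10: 10 XOR 5 = 15 ≥ 10 — no move.
That gives 3 winning moves.

3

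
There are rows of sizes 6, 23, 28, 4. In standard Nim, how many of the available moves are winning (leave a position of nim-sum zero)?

Write each in binary and XOR column by column:
  00110  (6)
  10111  (23)
  11100  (28)
  00100  (4)
  -----
  01001  (9)
The overall nim-sum is X = 9. A row of size p has a winning move iff p XOR X < p (reduce it to p XOR X).
  6: 6 XOR 9 = 15 ≥ 6 — no move.
  23: 23 XOR 9 = 30 ≥ 23 — no move.
  28: 28 XOR 9 = 21 < 28 — winning move (to 21).
  4: 4 XOR 9 = 13 ≥ 4 — no move.
That gives 1 winning move.

1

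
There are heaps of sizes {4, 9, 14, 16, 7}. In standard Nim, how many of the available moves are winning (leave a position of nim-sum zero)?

Compute the nim-sum pairwise:
4 ^ 9 = 13
13 ^ 14 = 3
3 ^ 16 = 19
19 ^ 7 = 20
The overall nim-sum is X = 20. A heap of size p has a winning move iff p XOR X < p (reduce it to p XOR X).
  4: 4 XOR 20 = 16 ≥ 4 — no move.
  9: 9 XOR 20 = 29 ≥ 9 — no move.
  14: 14 XOR 20 = 26 ≥ 14 — no move.
  16: 16 XOR 20 = 4 < 16 — winning move (to 4).
  7: 7 XOR 20 = 19 ≥ 7 — no move.
That gives 1 winning move.

1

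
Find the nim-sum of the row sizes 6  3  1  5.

Write each in binary and XOR column by column:
  110  (6)
  011  (3)
  001  (1)
  101  (5)
  ---
  001  (1)

1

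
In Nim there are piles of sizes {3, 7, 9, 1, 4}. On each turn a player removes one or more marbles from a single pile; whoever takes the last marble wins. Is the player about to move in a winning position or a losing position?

Winning position

In binary:
  0011  (3)
  0111  (7)
  1001  (9)
  0001  (1)
  0100  (4)
  ----
  1000  (8)
The nim-sum is 8 ≠ 0, so this is an N-position: the player to move can win.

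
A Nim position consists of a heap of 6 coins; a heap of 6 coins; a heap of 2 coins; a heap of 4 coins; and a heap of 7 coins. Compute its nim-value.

1

Compute the nim-sum pairwise:
6 ^ 6 = 0
0 ^ 2 = 2
2 ^ 4 = 6
6 ^ 7 = 1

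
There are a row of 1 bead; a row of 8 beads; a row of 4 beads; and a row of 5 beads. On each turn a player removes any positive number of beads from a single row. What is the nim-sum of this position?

Compute the nim-sum pairwise:
1 XOR 8 = 9
9 XOR 4 = 13
13 XOR 5 = 8

8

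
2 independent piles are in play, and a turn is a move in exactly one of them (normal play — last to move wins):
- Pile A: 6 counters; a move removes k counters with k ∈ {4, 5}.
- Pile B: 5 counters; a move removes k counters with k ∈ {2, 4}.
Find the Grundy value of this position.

Build the Grundy sequence for pile A with g(k) = mex{g(k−s) : s ∈ {4, 5}, s ≤ k}:
g(0) = mex{} = 0
g(1) = mex{} = 0
g(2) = mex{} = 0
g(3) = mex{} = 0
g(4) = mex{0} = 1
g(5) = mex{0} = 1
g(6) = mex{0} = 1
So g(6) = 1.
Build the Grundy sequence for pile B with g(k) = mex{g(k−s) : s ∈ {2, 4}, s ≤ k}:
g(0) = mex{} = 0
g(1) = mex{} = 0
g(2) = mex{0} = 1
g(3) = mex{0} = 1
g(4) = mex{0,1} = 2
g(5) = mex{0,1} = 2
So g(5) = 2.
The value of a disjunctive sum is the nim-sum of the parts.
Combined value = 1 ⊕ 2 = 3.

3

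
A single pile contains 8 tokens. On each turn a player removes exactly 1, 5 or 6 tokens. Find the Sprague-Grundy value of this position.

Build the Grundy sequence with g(k) = mex{g(k−s) : s ∈ {1, 5, 6}, s ≤ k}:
g(0) = mex{} = 0
g(1) = mex{0} = 1
g(2) = mex{1} = 0
g(3) = mex{0} = 1
g(4) = mex{1} = 0
g(5) = mex{0} = 1
g(6) = mex{0,1} = 2
g(7) = mex{0,1,2} = 3
g(8) = mex{0,1,3} = 2
So g(8) = 2.

2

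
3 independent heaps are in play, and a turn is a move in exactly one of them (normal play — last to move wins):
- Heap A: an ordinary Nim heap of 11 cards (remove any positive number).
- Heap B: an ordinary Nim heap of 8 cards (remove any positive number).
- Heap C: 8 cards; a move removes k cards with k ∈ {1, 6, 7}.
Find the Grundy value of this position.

Heap A is a plain Nim heap of size 11, so its Grundy value is 11.
Heap B is a plain Nim heap of size 8, so its Grundy value is 8.
For heap C, compute g(0), g(1), … with moves {1, 6, 7}:
k:     0  1  2  3  4  5  6  7  8
g(k):  0  1  0  1  0  1  2  3  2
So g(8) = 2.
The value of a disjunctive sum is the nim-sum of the parts.
Combined value = 11 ⊕ 8 ⊕ 2 = 1.

1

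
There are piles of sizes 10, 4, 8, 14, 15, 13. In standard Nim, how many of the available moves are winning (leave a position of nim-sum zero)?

Compute the nim-sum pairwise:
10 ^ 4 = 14
14 ^ 8 = 6
6 ^ 14 = 8
8 ^ 15 = 7
7 ^ 13 = 10
The overall nim-sum is X = 10. A pile of size p has a winning move iff p XOR X < p (reduce it to p XOR X).
  10: 10 XOR 10 = 0 < 10 — winning move (to 0).
  4: 4 XOR 10 = 14 ≥ 4 — no move.
  8: 8 XOR 10 = 2 < 8 — winning move (to 2).
  14: 14 XOR 10 = 4 < 14 — winning move (to 4).
  15: 15 XOR 10 = 5 < 15 — winning move (to 5).
  13: 13 XOR 10 = 7 < 13 — winning move (to 7).
That gives 5 winning moves.

5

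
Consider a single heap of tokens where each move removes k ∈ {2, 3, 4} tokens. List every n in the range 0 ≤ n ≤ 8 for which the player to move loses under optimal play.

Grundy values for subtraction set {2, 3, 4}:
k:     0  1  2  3  4  5  6  7  8
g(k):  0  0  1  1  2  2  0  0  1
The P-positions (g = 0) in 0..8 are 0, 1, 6, 7.

0, 1, 6, 7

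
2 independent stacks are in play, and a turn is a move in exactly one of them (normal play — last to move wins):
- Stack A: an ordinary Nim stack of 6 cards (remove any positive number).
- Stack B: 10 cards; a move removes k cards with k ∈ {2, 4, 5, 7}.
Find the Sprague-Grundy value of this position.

6

Stack A is a plain Nim stack of size 6, so its Grundy value is 6.
Build the Grundy sequence for stack B with g(k) = mex{g(k−s) : s ∈ {2, 4, 5, 7}, s ≤ k}:
k:     0  1  2  3  4  5  6  7  8  9 10
g(k):  0  0  1  1  2  2  3  3  4  0  0
So g(10) = 0.
The value of a disjunctive sum is the nim-sum of the parts.
Combined value = 6 XOR 0 = 6.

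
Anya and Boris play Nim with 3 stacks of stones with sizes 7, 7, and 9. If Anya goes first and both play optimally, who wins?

Anya wins

Compute the nim-sum pairwise:
7 XOR 7 = 0
0 XOR 9 = 9
The nim-sum is 9 ≠ 0, so this is an N-position: the player to move can win; Anya has a winning move.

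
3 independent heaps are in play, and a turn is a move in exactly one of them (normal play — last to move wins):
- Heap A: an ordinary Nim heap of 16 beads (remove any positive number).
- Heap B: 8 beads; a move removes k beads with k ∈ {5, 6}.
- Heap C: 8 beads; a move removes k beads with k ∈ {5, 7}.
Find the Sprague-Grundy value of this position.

16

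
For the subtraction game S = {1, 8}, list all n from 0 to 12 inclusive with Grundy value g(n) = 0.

0, 2, 4, 6, 9, 11

Build the Grundy sequence with g(k) = mex{g(k−s) : s ∈ {1, 8}, s ≤ k}:
g(0) = mex{} = 0
g(1) = mex{0} = 1
g(2) = mex{1} = 0
g(3) = mex{0} = 1
g(4) = mex{1} = 0
g(5) = mex{0} = 1
g(6) = mex{1} = 0
g(7) = mex{0} = 1
g(8) = mex{0,1} = 2
g(9) = mex{1,2} = 0
g(10) = mex{0} = 1
g(11) = mex{1} = 0
g(12) = mex{0} = 1
The P-positions (g = 0) in 0..12 are 0, 2, 4, 6, 9, 11.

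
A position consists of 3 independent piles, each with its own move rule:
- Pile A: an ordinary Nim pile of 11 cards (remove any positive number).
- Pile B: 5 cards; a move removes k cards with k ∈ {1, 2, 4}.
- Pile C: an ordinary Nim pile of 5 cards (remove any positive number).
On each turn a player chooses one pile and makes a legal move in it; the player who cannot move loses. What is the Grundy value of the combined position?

Pile A is a plain Nim pile of size 11, so its Grundy value is 11.
Build the Grundy sequence for pile B with g(k) = mex{g(k−s) : s ∈ {1, 2, 4}, s ≤ k}:
g(0) = mex{} = 0
g(1) = mex{0} = 1
g(2) = mex{0,1} = 2
g(3) = mex{1,2} = 0
g(4) = mex{0,2} = 1
g(5) = mex{0,1} = 2
So g(5) = 2.
Pile C is a plain Nim pile of size 5, so its Grundy value is 5.
The value of a disjunctive sum is the nim-sum of the parts.
Combined value = 11 ⊕ 2 ⊕ 5 = 12.

12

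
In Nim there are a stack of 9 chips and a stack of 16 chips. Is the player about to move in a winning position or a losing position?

Nim-sum: 9 XOR 16 = 25.
The nim-sum is 25 ≠ 0, so this is an N-position: the player to move can win.

Winning position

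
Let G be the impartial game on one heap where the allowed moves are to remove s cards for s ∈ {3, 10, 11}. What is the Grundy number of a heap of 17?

Grundy values for subtraction set {3, 10, 11}:
k:     0  1  2  3  4  5  6  7  8  9 10 11 12 13 14 15 16 17
g(k):  0  0  0  1  1  1  0  0  0  1  1  1  2  2  0  0  3  1
So g(17) = 1.

1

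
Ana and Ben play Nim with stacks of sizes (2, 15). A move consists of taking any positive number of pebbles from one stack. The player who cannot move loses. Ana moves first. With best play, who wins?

Ana wins

Bitwise XOR of the heap sizes:
  0010  (2)
  1111  (15)
  ----
  1101  (13)
The nim-sum is 13 ≠ 0, so this is an N-position: the player to move can win; Ana has a winning move.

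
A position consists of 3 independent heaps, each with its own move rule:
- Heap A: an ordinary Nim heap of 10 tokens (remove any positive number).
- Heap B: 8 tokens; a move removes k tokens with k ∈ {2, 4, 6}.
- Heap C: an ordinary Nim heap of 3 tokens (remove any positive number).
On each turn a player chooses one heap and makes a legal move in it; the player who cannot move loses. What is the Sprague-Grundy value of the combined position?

Heap A is a plain Nim heap of size 10, so its Grundy value is 10.
Grundy values for heap B (subtraction set {2, 4, 6}):
k:     0  1  2  3  4  5  6  7  8
g(k):  0  0  1  1  2  2  3  3  0
So g(8) = 0.
Heap C is a plain Nim heap of size 3, so its Grundy value is 3.
The value of a disjunctive sum is the nim-sum of the parts.
Combined value = 10 XOR 0 XOR 3 = 9.

9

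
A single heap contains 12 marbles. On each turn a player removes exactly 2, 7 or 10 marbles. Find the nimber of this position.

Compute g(0), g(1), … for moves {2, 7, 10}:
k:     0  1  2  3  4  5  6  7  8  9 10 11 12
g(k):  0  0  1  1  0  0  1  1  2  0  3  1  2
So g(12) = 2.

2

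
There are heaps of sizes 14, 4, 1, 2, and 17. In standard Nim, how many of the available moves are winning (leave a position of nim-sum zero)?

Write each in binary and XOR column by column:
  01110  (14)
  00100  (4)
  00001  (1)
  00010  (2)
  10001  (17)
  -----
  11000  (24)
The overall nim-sum is X = 24. A heap of size p has a winning move iff p XOR X < p (reduce it to p XOR X).
  14: 14 XOR 24 = 22 ≥ 14 — no move.
  4: 4 XOR 24 = 28 ≥ 4 — no move.
  1: 1 XOR 24 = 25 ≥ 1 — no move.
  2: 2 XOR 24 = 26 ≥ 2 — no move.
  17: 17 XOR 24 = 9 < 17 — winning move (to 9).
That gives 1 winning move.

1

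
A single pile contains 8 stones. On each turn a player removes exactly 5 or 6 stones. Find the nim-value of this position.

Grundy values for subtraction set {5, 6}:
g(0) = mex{} = 0
g(1) = mex{} = 0
g(2) = mex{} = 0
g(3) = mex{} = 0
g(4) = mex{} = 0
g(5) = mex{0} = 1
g(6) = mex{0} = 1
g(7) = mex{0} = 1
g(8) = mex{0} = 1
So g(8) = 1.

1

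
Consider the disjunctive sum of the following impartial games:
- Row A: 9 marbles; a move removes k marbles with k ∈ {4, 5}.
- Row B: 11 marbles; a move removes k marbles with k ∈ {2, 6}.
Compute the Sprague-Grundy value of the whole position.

1

For row A, compute g(0), g(1), … with moves {4, 5}:
k:     0  1  2  3  4  5  6  7  8  9
g(k):  0  0  0  0  1  1  1  1  2  0
So g(9) = 0.
For row B, compute g(0), g(1), … with moves {2, 6}:
g(0) = mex{} = 0
g(1) = mex{} = 0
g(2) = mex{0} = 1
g(3) = mex{0} = 1
g(4) = mex{1} = 0
g(5) = mex{1} = 0
g(6) = mex{0} = 1
g(7) = mex{0} = 1
g(8) = mex{1} = 0
g(9) = mex{1} = 0
g(10) = mex{0} = 1
g(11) = mex{0} = 1
So g(11) = 1.
The value of a disjunctive sum is the nim-sum of the parts.
Combined value = 0 ⊕ 1 = 1.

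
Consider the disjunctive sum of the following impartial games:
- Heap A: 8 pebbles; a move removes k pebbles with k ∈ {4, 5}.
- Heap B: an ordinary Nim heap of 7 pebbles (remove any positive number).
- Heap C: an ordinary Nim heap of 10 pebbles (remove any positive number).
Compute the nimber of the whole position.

15

For heap A, compute g(0), g(1), … with moves {4, 5}:
k:     0  1  2  3  4  5  6  7  8
g(k):  0  0  0  0  1  1  1  1  2
So g(8) = 2.
Heap B is a plain Nim heap of size 7, so its Grundy value is 7.
Heap C is a plain Nim heap of size 10, so its Grundy value is 10.
By the Sprague-Grundy theorem, the Grundy value of a sum of independent games is the XOR of the component values.
Combined value = 2 XOR 7 XOR 10 = 15.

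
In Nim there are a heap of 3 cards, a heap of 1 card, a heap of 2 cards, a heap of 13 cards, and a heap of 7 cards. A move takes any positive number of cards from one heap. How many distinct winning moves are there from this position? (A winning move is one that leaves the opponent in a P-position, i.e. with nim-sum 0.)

Bitwise XOR of the heap sizes:
  0011  (3)
  0001  (1)
  0010  (2)
  1101  (13)
  0111  (7)
  ----
  1010  (10)
The overall nim-sum is X = 10. A heap of size p has a winning move iff p XOR X < p (reduce it to p XOR X).
  3: 3 XOR 10 = 9 ≥ 3 — no move.
  1: 1 XOR 10 = 11 ≥ 1 — no move.
  2: 2 XOR 10 = 8 ≥ 2 — no move.
  13: 13 XOR 10 = 7 < 13 — winning move (to 7).
  7: 7 XOR 10 = 13 ≥ 7 — no move.
That gives 1 winning move.

1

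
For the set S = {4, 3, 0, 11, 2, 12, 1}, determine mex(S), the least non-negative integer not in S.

5

The values 0, 1, 2, 3, 4 are all present; 5 is the first non-negative integer missing from the set.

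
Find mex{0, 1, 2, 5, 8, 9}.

3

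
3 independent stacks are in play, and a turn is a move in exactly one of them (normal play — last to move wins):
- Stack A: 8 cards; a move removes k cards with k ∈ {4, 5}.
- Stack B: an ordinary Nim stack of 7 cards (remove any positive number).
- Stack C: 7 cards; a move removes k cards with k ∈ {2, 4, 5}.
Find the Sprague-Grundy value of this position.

5

For stack A, compute g(0), g(1), … with moves {4, 5}:
g(0) = mex{} = 0
g(1) = mex{} = 0
g(2) = mex{} = 0
g(3) = mex{} = 0
g(4) = mex{0} = 1
g(5) = mex{0} = 1
g(6) = mex{0} = 1
g(7) = mex{0} = 1
g(8) = mex{0,1} = 2
So g(8) = 2.
Stack B is a plain Nim stack of size 7, so its Grundy value is 7.
For stack C, compute g(0), g(1), … with moves {2, 4, 5}:
k:     0  1  2  3  4  5  6  7
g(k):  0  0  1  1  2  2  3  0
So g(7) = 0.
The value of a disjunctive sum is the nim-sum of the parts.
Combined value = 2 ⊕ 7 ⊕ 0 = 5.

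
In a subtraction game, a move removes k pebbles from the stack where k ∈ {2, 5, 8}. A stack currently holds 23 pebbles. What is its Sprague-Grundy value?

1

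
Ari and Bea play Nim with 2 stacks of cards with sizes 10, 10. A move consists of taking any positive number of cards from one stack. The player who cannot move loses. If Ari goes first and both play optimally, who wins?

Bea wins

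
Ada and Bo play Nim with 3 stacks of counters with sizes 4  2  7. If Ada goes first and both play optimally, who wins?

Bitwise XOR of the heap sizes:
  100  (4)
  010  (2)
  111  (7)
  ---
  001  (1)
The nim-sum is 1 ≠ 0, so this is an N-position: the player to move can win; Ada has a winning move.

Ada wins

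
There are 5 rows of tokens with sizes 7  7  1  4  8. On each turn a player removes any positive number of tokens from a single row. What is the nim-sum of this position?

13

In binary:
  0111  (7)
  0111  (7)
  0001  (1)
  0100  (4)
  1000  (8)
  ----
  1101  (13)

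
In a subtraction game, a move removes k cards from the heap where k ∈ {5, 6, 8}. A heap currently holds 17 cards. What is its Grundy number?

0

Grundy values for subtraction set {5, 6, 8}:
k:     0  1  2  3  4  5  6  7  8  9 10 11 12 13 14 15 16 17
g(k):  0  0  0  0  0  1  1  1  1  1  2  2  2  0  0  0  0  0
So g(17) = 0.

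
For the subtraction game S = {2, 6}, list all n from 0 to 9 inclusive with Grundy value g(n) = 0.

0, 1, 4, 5, 8, 9

Grundy values for subtraction set {2, 6}:
k:     0  1  2  3  4  5  6  7  8  9
g(k):  0  0  1  1  0  0  1  1  0  0
The P-positions (g = 0) in 0..9 are 0, 1, 4, 5, 8, 9.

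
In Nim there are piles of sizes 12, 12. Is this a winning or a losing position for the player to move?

Losing position

Compute the nim-sum pairwise:
12 ⊕ 12 = 0
The nim-sum is 0, so this is a P-position: the player to move is in a losing position under optimal play.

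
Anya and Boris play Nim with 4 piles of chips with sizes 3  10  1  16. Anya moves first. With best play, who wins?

Anya wins

Nim-sum: 3 ^ 10 ^ 1 ^ 16 = 24.
The nim-sum is 24 ≠ 0, so this is an N-position: the player to move can win; Anya has a winning move.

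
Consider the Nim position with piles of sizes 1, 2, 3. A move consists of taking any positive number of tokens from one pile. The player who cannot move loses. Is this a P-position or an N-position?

P-position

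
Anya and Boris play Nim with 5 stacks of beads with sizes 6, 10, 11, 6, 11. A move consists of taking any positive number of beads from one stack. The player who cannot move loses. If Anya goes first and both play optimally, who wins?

Compute the nim-sum pairwise:
6 XOR 10 = 12
12 XOR 11 = 7
7 XOR 6 = 1
1 XOR 11 = 10
The nim-sum is 10 ≠ 0, so this is an N-position: the player to move can win; Anya has a winning move.

Anya wins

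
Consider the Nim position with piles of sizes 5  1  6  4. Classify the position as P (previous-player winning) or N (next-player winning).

N-position

Nim-sum: 5 XOR 1 XOR 6 XOR 4 = 6.
The nim-sum is 6 ≠ 0, so this is an N-position: the player to move can win.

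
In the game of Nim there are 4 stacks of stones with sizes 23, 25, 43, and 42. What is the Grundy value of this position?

15

Nim-sum: 23 XOR 25 XOR 43 XOR 42 = 15.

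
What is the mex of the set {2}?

0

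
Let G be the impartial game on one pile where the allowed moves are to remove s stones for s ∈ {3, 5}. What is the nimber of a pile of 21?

Build the Grundy sequence with g(k) = mex{g(k−s) : s ∈ {3, 5}, s ≤ k}:
k:     0  1  2  3  4  5  6  7  8  9 10 11 12 13 14 15 16 17 18 19 20 21
g(k):  0  0  0  1  1  1  2  2  0  0  0  1  1  1  2  2  0  0  0  1  1  1
So g(21) = 1.

1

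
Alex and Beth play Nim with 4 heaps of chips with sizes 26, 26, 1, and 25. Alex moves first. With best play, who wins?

Bitwise XOR of the heap sizes:
  11010  (26)
  11010  (26)
  00001  (1)
  11001  (25)
  -----
  11000  (24)
The nim-sum is 24 ≠ 0, so this is an N-position: the player to move can win; Alex has a winning move.

Alex wins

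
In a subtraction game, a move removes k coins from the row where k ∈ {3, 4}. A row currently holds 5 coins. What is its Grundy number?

1

Build the Grundy sequence with g(k) = mex{g(k−s) : s ∈ {3, 4}, s ≤ k}:
g(0) = mex{} = 0
g(1) = mex{} = 0
g(2) = mex{} = 0
g(3) = mex{0} = 1
g(4) = mex{0} = 1
g(5) = mex{0} = 1
So g(5) = 1.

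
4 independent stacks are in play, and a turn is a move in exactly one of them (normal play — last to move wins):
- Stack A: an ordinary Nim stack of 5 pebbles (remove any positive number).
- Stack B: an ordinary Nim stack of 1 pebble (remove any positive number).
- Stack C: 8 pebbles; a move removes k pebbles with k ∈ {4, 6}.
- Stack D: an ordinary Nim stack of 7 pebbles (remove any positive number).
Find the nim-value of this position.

1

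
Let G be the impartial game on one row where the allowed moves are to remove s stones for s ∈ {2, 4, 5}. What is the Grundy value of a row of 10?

1

Build the Grundy sequence with g(k) = mex{g(k−s) : s ∈ {2, 4, 5}, s ≤ k}:
k:     0  1  2  3  4  5  6  7  8  9 10
g(k):  0  0  1  1  2  2  3  0  0  1  1
So g(10) = 1.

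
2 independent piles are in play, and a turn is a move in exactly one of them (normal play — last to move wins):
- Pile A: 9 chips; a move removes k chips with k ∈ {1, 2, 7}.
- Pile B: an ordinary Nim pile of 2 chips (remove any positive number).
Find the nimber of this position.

Grundy values for pile A (subtraction set {1, 2, 7}):
g(0) = mex{} = 0
g(1) = mex{0} = 1
g(2) = mex{0,1} = 2
g(3) = mex{1,2} = 0
g(4) = mex{0,2} = 1
g(5) = mex{0,1} = 2
g(6) = mex{1,2} = 0
g(7) = mex{0,2} = 1
g(8) = mex{0,1} = 2
g(9) = mex{1,2} = 0
So g(9) = 0.
Pile B is a plain Nim pile of size 2, so its Grundy value is 2.
The value of a disjunctive sum is the nim-sum of the parts.
Combined value = 0 ⊕ 2 = 2.

2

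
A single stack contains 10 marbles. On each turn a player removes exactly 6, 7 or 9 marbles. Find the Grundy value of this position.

1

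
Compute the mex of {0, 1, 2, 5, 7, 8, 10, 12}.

3

The values 0, 1, 2 are all present; 3 is the first non-negative integer missing from the set.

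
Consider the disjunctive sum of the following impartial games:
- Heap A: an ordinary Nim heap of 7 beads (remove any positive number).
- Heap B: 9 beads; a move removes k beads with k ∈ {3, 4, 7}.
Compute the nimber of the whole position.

Heap A is a plain Nim heap of size 7, so its Grundy value is 7.
For heap B, compute g(0), g(1), … with moves {3, 4, 7}:
k:     0  1  2  3  4  5  6  7  8  9
g(k):  0  0  0  1  1  1  2  2  2  3
So g(9) = 3.
By the Sprague-Grundy theorem, the Grundy value of a sum of independent games is the XOR of the component values.
Combined value = 7 ⊕ 3 = 4.

4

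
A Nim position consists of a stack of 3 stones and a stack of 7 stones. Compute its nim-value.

Compute the nim-sum pairwise:
3 ⊕ 7 = 4

4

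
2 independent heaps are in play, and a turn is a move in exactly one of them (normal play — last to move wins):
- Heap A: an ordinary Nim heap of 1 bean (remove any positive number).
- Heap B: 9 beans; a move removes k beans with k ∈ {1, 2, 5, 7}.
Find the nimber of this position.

1

Heap A is a plain Nim heap of size 1, so its Grundy value is 1.
Grundy values for heap B (subtraction set {1, 2, 5, 7}):
k:     0  1  2  3  4  5  6  7  8  9
g(k):  0  1  2  0  1  2  0  1  2  0
So g(9) = 0.
The value of a disjunctive sum is the nim-sum of the parts.
Combined value = 1 ⊕ 0 = 1.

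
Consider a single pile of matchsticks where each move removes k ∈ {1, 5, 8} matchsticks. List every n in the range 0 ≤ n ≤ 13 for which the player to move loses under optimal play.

0, 2, 4, 6, 13

Compute g(0), g(1), … for moves {1, 5, 8}:
k:     0  1  2  3  4  5  6  7  8  9 10 11 12 13
g(k):  0  1  0  1  0  1  0  1  2  3  2  3  2  0
The P-positions (g = 0) in 0..13 are 0, 2, 4, 6, 13.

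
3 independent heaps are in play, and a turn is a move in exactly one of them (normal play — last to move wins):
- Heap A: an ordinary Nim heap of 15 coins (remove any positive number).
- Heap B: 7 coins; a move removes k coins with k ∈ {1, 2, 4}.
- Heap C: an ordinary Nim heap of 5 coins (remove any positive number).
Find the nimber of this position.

Heap A is a plain Nim heap of size 15, so its Grundy value is 15.
Grundy values for heap B (subtraction set {1, 2, 4}):
g(0) = mex{} = 0
g(1) = mex{0} = 1
g(2) = mex{0,1} = 2
g(3) = mex{1,2} = 0
g(4) = mex{0,2} = 1
g(5) = mex{0,1} = 2
g(6) = mex{1,2} = 0
g(7) = mex{0,2} = 1
So g(7) = 1.
Heap C is a plain Nim heap of size 5, so its Grundy value is 5.
The value of a disjunctive sum is the nim-sum of the parts.
Combined value = 15 XOR 1 XOR 5 = 11.

11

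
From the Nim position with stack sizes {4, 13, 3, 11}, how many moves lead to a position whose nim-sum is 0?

Nim-sum: 4 XOR 13 XOR 3 XOR 11 = 1.
The overall nim-sum is X = 1. A stack of size p has a winning move iff p XOR X < p (reduce it to p XOR X).
  4: 4 XOR 1 = 5 ≥ 4 — no move.
  13: 13 XOR 1 = 12 < 13 — winning move (to 12).
  3: 3 XOR 1 = 2 < 3 — winning move (to 2).
  11: 11 XOR 1 = 10 < 11 — winning move (to 10).
That gives 3 winning moves.

3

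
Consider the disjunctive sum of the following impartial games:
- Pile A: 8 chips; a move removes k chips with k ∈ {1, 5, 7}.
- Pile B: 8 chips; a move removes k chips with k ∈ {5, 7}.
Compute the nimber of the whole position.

1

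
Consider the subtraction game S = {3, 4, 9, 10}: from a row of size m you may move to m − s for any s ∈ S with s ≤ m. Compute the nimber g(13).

0

Build the Grundy sequence with g(k) = mex{g(k−s) : s ∈ {3, 4, 9, 10}, s ≤ k}:
g(0) = mex{} = 0
g(1) = mex{} = 0
g(2) = mex{} = 0
g(3) = mex{0} = 1
g(4) = mex{0} = 1
g(5) = mex{0} = 1
g(6) = mex{0,1} = 2
g(7) = mex{1} = 0
g(8) = mex{1} = 0
g(9) = mex{0,1,2} = 3
g(10) = mex{0,2} = 1
g(11) = mex{0} = 1
g(12) = mex{0,1,3} = 2
g(13) = mex{1,3} = 0
So g(13) = 0.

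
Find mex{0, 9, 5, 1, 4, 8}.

The values 0, 1 are all present; 2 is the first non-negative integer missing from the set.

2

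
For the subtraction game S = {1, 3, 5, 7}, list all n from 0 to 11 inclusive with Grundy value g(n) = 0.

0, 2, 4, 6, 8, 10

Build the Grundy sequence with g(k) = mex{g(k−s) : s ∈ {1, 3, 5, 7}, s ≤ k}:
g(0) = mex{} = 0
g(1) = mex{0} = 1
g(2) = mex{1} = 0
g(3) = mex{0} = 1
g(4) = mex{1} = 0
g(5) = mex{0} = 1
g(6) = mex{1} = 0
g(7) = mex{0} = 1
g(8) = mex{1} = 0
g(9) = mex{0} = 1
g(10) = mex{1} = 0
g(11) = mex{0} = 1
The P-positions (g = 0) in 0..11 are 0, 2, 4, 6, 8, 10.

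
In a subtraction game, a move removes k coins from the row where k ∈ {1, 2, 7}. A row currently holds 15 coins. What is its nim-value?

Build the Grundy sequence with g(k) = mex{g(k−s) : s ∈ {1, 2, 7}, s ≤ k}:
k:     0  1  2  3  4  5  6  7  8  9 10 11 12 13 14 15
g(k):  0  1  2  0  1  2  0  1  2  0  1  2  0  1  2  0
So g(15) = 0.

0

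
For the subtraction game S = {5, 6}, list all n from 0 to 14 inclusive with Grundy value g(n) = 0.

Grundy values for subtraction set {5, 6}:
k:     0  1  2  3  4  5  6  7  8  9 10 11 12 13 14
g(k):  0  0  0  0  0  1  1  1  1  1  2  0  0  0  0
The P-positions (g = 0) in 0..14 are 0, 1, 2, 3, 4, 11, 12, 13, 14.

0, 1, 2, 3, 4, 11, 12, 13, 14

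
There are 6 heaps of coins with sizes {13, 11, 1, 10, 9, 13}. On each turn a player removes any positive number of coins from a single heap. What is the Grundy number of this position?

9

Nim-sum: 13 ⊕ 11 ⊕ 1 ⊕ 10 ⊕ 9 ⊕ 13 = 9.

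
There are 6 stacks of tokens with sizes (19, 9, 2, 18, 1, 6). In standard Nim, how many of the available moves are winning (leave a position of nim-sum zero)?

Nim-sum: 19 XOR 9 XOR 2 XOR 18 XOR 1 XOR 6 = 13.
The overall nim-sum is X = 13. A stack of size p has a winning move iff p XOR X < p (reduce it to p XOR X).
  19: 19 XOR 13 = 30 ≥ 19 — no move.
  9: 9 XOR 13 = 4 < 9 — winning move (to 4).
  2: 2 XOR 13 = 15 ≥ 2 — no move.
  18: 18 XOR 13 = 31 ≥ 18 — no move.
  1: 1 XOR 13 = 12 ≥ 1 — no move.
  6: 6 XOR 13 = 11 ≥ 6 — no move.
That gives 1 winning move.

1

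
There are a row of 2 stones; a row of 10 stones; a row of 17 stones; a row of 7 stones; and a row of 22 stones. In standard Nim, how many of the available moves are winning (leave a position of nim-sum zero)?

Compute the nim-sum pairwise:
2 ⊕ 10 = 8
8 ⊕ 17 = 25
25 ⊕ 7 = 30
30 ⊕ 22 = 8
The overall nim-sum is X = 8. A row of size p has a winning move iff p XOR X < p (reduce it to p XOR X).
  2: 2 XOR 8 = 10 ≥ 2 — no move.
  10: 10 XOR 8 = 2 < 10 — winning move (to 2).
  17: 17 XOR 8 = 25 ≥ 17 — no move.
  7: 7 XOR 8 = 15 ≥ 7 — no move.
  22: 22 XOR 8 = 30 ≥ 22 — no move.
That gives 1 winning move.

1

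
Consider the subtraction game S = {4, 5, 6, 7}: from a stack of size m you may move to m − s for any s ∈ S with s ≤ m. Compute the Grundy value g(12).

Grundy values for subtraction set {4, 5, 6, 7}:
g(0) = mex{} = 0
g(1) = mex{} = 0
g(2) = mex{} = 0
g(3) = mex{} = 0
g(4) = mex{0} = 1
g(5) = mex{0} = 1
g(6) = mex{0} = 1
g(7) = mex{0} = 1
g(8) = mex{0,1} = 2
g(9) = mex{0,1} = 2
g(10) = mex{0,1} = 2
g(11) = mex{1} = 0
g(12) = mex{1,2} = 0
So g(12) = 0.

0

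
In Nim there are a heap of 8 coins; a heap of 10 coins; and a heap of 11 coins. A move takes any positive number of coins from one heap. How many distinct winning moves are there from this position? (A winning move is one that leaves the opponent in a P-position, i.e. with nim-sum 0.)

3

Nim-sum: 8 ^ 10 ^ 11 = 9.
The overall nim-sum is X = 9. A heap of size p has a winning move iff p XOR X < p (reduce it to p XOR X).
  8: 8 XOR 9 = 1 < 8 — winning move (to 1).
  10: 10 XOR 9 = 3 < 10 — winning move (to 3).
  11: 11 XOR 9 = 2 < 11 — winning move (to 2).
That gives 3 winning moves.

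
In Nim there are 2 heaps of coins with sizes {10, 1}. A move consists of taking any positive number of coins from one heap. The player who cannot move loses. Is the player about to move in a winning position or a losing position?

Write each in binary and XOR column by column:
  1010  (10)
  0001  (1)
  ----
  1011  (11)
The nim-sum is 11 ≠ 0, so this is an N-position: the player to move can win.

Winning position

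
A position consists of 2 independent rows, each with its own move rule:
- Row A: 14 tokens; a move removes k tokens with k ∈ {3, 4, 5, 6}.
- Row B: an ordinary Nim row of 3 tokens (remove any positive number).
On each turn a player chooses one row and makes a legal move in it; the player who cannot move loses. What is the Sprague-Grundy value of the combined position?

For row A, compute g(0), g(1), … with moves {3, 4, 5, 6}:
k:     0  1  2  3  4  5  6  7  8  9 10 11 12 13 14
g(k):  0  0  0  1  1  1  2  2  2  0  0  0  1  1  1
So g(14) = 1.
Row B is a plain Nim row of size 3, so its Grundy value is 3.
The value of a disjunctive sum is the nim-sum of the parts.
Combined value = 1 XOR 3 = 2.

2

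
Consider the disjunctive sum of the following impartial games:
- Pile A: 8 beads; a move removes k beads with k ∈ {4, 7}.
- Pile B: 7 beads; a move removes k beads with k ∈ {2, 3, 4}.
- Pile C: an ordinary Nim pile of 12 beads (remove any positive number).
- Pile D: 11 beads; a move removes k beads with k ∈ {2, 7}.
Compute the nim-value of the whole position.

15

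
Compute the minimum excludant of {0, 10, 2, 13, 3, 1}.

4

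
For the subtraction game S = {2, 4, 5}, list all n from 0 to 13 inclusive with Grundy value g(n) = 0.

0, 1, 7, 8

Build the Grundy sequence with g(k) = mex{g(k−s) : s ∈ {2, 4, 5}, s ≤ k}:
k:     0  1  2  3  4  5  6  7  8  9 10 11 12 13
g(k):  0  0  1  1  2  2  3  0  0  1  1  2  2  3
The P-positions (g = 0) in 0..13 are 0, 1, 7, 8.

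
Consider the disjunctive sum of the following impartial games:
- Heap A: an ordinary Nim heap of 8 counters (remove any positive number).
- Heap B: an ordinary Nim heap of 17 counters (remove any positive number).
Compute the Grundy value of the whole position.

Heap A is a plain Nim heap of size 8, so its Grundy value is 8.
Heap B is a plain Nim heap of size 17, so its Grundy value is 17.
The value of a disjunctive sum is the nim-sum of the parts.
Combined value = 8 XOR 17 = 25.

25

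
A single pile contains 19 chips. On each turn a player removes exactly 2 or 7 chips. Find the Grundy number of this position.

Grundy values for subtraction set {2, 7}:
k:     0  1  2  3  4  5  6  7  8  9 10 11 12 13 14 15 16 17 18 19
g(k):  0  0  1  1  0  0  1  1  2  0  0  1  1  0  0  1  1  2  0  0
So g(19) = 0.

0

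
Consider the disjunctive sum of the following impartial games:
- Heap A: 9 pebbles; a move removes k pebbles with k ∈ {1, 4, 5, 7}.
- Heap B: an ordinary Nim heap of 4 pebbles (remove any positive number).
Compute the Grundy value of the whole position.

5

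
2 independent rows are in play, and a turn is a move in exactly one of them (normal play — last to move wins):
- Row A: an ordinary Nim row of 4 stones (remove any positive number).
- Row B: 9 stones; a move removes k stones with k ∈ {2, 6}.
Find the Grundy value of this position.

4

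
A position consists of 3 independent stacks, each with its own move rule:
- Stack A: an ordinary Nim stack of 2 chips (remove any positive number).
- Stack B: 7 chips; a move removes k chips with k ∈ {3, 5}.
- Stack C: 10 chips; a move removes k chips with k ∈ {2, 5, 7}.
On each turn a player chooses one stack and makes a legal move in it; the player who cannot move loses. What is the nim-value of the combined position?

0

Stack A is a plain Nim stack of size 2, so its Grundy value is 2.
Grundy values for stack B (subtraction set {3, 5}):
g(0) = mex{} = 0
g(1) = mex{} = 0
g(2) = mex{} = 0
g(3) = mex{0} = 1
g(4) = mex{0} = 1
g(5) = mex{0} = 1
g(6) = mex{0,1} = 2
g(7) = mex{0,1} = 2
So g(7) = 2.
For stack C, compute g(0), g(1), … with moves {2, 5, 7}:
k:     0  1  2  3  4  5  6  7  8  9 10
g(k):  0  0  1  1  0  2  1  3  2  2  0
So g(10) = 0.
The value of a disjunctive sum is the nim-sum of the parts.
Combined value = 2 XOR 2 XOR 0 = 0.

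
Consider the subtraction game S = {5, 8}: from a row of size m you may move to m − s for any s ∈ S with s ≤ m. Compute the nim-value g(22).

Compute g(0), g(1), … for moves {5, 8}:
k:     0  1  2  3  4  5  6  7  8  9 10 11 12 13 14 15 16 17 18 19 20 21 22
g(k):  0  0  0  0  0  1  1  1  1  1  2  2  2  0  0  0  0  0  1  1  1  1  1
So g(22) = 1.

1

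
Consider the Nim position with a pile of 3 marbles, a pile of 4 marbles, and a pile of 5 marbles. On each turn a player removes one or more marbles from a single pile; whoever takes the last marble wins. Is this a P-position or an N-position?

N-position

Compute the nim-sum pairwise:
3 XOR 4 = 7
7 XOR 5 = 2
The nim-sum is 2 ≠ 0, so this is an N-position: the player to move can win.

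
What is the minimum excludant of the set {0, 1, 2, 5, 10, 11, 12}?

3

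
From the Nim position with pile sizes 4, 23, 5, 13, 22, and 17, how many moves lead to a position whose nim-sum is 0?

3

Write each in binary and XOR column by column:
  00100  (4)
  10111  (23)
  00101  (5)
  01101  (13)
  10110  (22)
  10001  (17)
  -----
  11100  (28)
The overall nim-sum is X = 28. A pile of size p has a winning move iff p XOR X < p (reduce it to p XOR X).
  4: 4 XOR 28 = 24 ≥ 4 — no move.
  23: 23 XOR 28 = 11 < 23 — winning move (to 11).
  5: 5 XOR 28 = 25 ≥ 5 — no move.
  13: 13 XOR 28 = 17 ≥ 13 — no move.
  22: 22 XOR 28 = 10 < 22 — winning move (to 10).
  17: 17 XOR 28 = 13 < 17 — winning move (to 13).
That gives 3 winning moves.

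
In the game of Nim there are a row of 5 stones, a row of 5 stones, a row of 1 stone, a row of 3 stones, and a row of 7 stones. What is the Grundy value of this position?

5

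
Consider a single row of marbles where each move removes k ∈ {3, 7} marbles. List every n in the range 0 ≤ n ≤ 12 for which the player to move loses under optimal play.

Build the Grundy sequence with g(k) = mex{g(k−s) : s ∈ {3, 7}, s ≤ k}:
g(0) = mex{} = 0
g(1) = mex{} = 0
g(2) = mex{} = 0
g(3) = mex{0} = 1
g(4) = mex{0} = 1
g(5) = mex{0} = 1
g(6) = mex{1} = 0
g(7) = mex{0,1} = 2
g(8) = mex{0,1} = 2
g(9) = mex{0} = 1
g(10) = mex{1,2} = 0
g(11) = mex{1,2} = 0
g(12) = mex{1} = 0
The P-positions (g = 0) in 0..12 are 0, 1, 2, 6, 10, 11, 12.

0, 1, 2, 6, 10, 11, 12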